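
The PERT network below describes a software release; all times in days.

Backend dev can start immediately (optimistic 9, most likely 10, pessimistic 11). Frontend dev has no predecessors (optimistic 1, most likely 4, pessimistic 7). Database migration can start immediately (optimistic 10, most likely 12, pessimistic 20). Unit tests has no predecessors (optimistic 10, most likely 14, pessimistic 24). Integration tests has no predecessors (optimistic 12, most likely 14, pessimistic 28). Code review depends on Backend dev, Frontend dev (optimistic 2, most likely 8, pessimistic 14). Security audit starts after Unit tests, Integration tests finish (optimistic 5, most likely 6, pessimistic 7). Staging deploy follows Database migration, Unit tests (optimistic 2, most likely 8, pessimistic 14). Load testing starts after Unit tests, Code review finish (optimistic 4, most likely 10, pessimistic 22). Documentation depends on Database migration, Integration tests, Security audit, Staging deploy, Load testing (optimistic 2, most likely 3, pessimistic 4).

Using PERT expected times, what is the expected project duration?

32 days

te_Backend dev = (9 + 4·10 + 11)/6 = 60/6 = 10
te_Frontend dev = (1 + 4·4 + 7)/6 = 24/6 = 4
te_Database migration = (10 + 4·12 + 20)/6 = 78/6 = 13
te_Unit tests = (10 + 4·14 + 24)/6 = 90/6 = 15
te_Integration tests = (12 + 4·14 + 28)/6 = 96/6 = 16
te_Code review = (2 + 4·8 + 14)/6 = 48/6 = 8
te_Security audit = (5 + 4·6 + 7)/6 = 36/6 = 6
te_Staging deploy = (2 + 4·8 + 14)/6 = 48/6 = 8
te_Load testing = (4 + 4·10 + 22)/6 = 66/6 = 11
te_Documentation = (2 + 4·3 + 4)/6 = 18/6 = 3

Forward pass:
ES_Backend dev = 0; EF_Backend dev = 10
ES_Frontend dev = 0; EF_Frontend dev = 4
ES_Database migration = 0; EF_Database migration = 13
ES_Unit tests = 0; EF_Unit tests = 15
ES_Integration tests = 0; EF_Integration tests = 16
ES_Code review = max(EF_Backend dev=10, EF_Frontend dev=4) = 10; EF_Code review = 10+8 = 18
ES_Security audit = max(EF_Unit tests=15, EF_Integration tests=16) = 16; EF_Security audit = 16+6 = 22
ES_Staging deploy = max(EF_Database migration=13, EF_Unit tests=15) = 15; EF_Staging deploy = 15+8 = 23
ES_Load testing = max(EF_Unit tests=15, EF_Code review=18) = 18; EF_Load testing = 18+11 = 29
ES_Documentation = max(EF_Database migration=13, EF_Integration tests=16, EF_Security audit=22, EF_Staging deploy=23, EF_Load testing=29) = 29; EF_Documentation = 29+3 = 32
Expected project duration μ = 32 days. Critical path: Backend dev → Code review → Load testing → Documentation.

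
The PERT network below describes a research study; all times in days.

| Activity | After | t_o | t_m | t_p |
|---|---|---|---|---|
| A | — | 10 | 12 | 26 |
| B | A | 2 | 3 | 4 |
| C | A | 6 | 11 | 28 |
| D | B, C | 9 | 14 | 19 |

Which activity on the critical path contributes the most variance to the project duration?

te_A = (10 + 4·12 + 26)/6 = 84/6 = 14; σ²_A = ((26−10)/6)² = 7.111
te_B = (2 + 4·3 + 4)/6 = 18/6 = 3; σ²_B = ((4−2)/6)² = 0.111
te_C = (6 + 4·11 + 28)/6 = 78/6 = 13; σ²_C = ((28−6)/6)² = 13.444
te_D = (9 + 4·14 + 19)/6 = 84/6 = 14; σ²_D = ((19−9)/6)² = 2.778

Forward pass:
ES_A = 0; EF_A = 14
ES_B = 14; EF_B = 14+3 = 17
ES_C = 14; EF_C = 14+13 = 27
ES_D = max(EF_B=17, EF_C=27) = 27; EF_D = 27+14 = 41
Expected project duration μ = 41 days. Critical path: A → C → D.

Variances on critical path: σ²_A=7.111, σ²_C=13.444, σ²_D=2.778.
Largest is σ²_C = 13.444.

C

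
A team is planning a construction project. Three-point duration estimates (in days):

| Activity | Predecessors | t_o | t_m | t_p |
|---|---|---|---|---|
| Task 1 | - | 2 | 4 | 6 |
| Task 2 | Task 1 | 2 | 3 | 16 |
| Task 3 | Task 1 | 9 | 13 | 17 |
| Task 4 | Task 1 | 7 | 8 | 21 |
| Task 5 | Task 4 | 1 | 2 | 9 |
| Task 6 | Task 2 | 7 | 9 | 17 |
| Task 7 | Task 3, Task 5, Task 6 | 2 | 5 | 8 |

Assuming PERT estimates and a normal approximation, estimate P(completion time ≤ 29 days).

0.946

te_Task 1 = (2 + 4·4 + 6)/6 = 24/6 = 4; σ²_Task 1 = ((6−2)/6)² = 0.444
te_Task 2 = (2 + 4·3 + 16)/6 = 30/6 = 5; σ²_Task 2 = ((16−2)/6)² = 5.444
te_Task 3 = (9 + 4·13 + 17)/6 = 78/6 = 13; σ²_Task 3 = ((17−9)/6)² = 1.778
te_Task 4 = (7 + 4·8 + 21)/6 = 60/6 = 10; σ²_Task 4 = ((21−7)/6)² = 5.444
te_Task 5 = (1 + 4·2 + 9)/6 = 18/6 = 3; σ²_Task 5 = ((9−1)/6)² = 1.778
te_Task 6 = (7 + 4·9 + 17)/6 = 60/6 = 10; σ²_Task 6 = ((17−7)/6)² = 2.778
te_Task 7 = (2 + 4·5 + 8)/6 = 30/6 = 5; σ²_Task 7 = ((8−2)/6)² = 1.000

Forward pass:
ES_Task 1 = 0; EF_Task 1 = 4
ES_Task 2 = 4; EF_Task 2 = 4+5 = 9
ES_Task 3 = 4; EF_Task 3 = 4+13 = 17
ES_Task 4 = 4; EF_Task 4 = 4+10 = 14
ES_Task 5 = 14; EF_Task 5 = 14+3 = 17
ES_Task 6 = 9; EF_Task 6 = 9+10 = 19
ES_Task 7 = max(EF_Task 3=17, EF_Task 5=17, EF_Task 6=19) = 19; EF_Task 7 = 19+5 = 24
Expected project duration μ = 24 days. Critical path: Task 1 → Task 2 → Task 6 → Task 7.

Variance along critical path = 0.444 + 5.444 + 2.778 + 1.000 = 9.667; σ = √9.667 = 3.109 days.
Z = (29 − 24) / 3.109 = 1.608
P(T ≤ 29) = Φ(1.608) ≈ 0.946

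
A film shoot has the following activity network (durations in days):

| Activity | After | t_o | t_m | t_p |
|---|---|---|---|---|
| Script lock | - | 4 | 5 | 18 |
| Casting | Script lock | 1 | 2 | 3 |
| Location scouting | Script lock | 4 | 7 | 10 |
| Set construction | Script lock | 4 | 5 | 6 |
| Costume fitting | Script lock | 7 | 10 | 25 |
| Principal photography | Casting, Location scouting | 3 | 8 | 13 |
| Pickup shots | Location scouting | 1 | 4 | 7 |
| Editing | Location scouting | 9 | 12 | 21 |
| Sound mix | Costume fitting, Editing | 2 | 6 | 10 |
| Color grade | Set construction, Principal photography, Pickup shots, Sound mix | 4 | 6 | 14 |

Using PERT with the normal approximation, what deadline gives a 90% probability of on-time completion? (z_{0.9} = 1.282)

te_Script lock = (4 + 4·5 + 18)/6 = 42/6 = 7; σ²_Script lock = ((18−4)/6)² = 5.444
te_Casting = (1 + 4·2 + 3)/6 = 12/6 = 2; σ²_Casting = ((3−1)/6)² = 0.111
te_Location scouting = (4 + 4·7 + 10)/6 = 42/6 = 7; σ²_Location scouting = ((10−4)/6)² = 1.000
te_Set construction = (4 + 4·5 + 6)/6 = 30/6 = 5; σ²_Set construction = ((6−4)/6)² = 0.111
te_Costume fitting = (7 + 4·10 + 25)/6 = 72/6 = 12; σ²_Costume fitting = ((25−7)/6)² = 9.000
te_Principal photography = (3 + 4·8 + 13)/6 = 48/6 = 8; σ²_Principal photography = ((13−3)/6)² = 2.778
te_Pickup shots = (1 + 4·4 + 7)/6 = 24/6 = 4; σ²_Pickup shots = ((7−1)/6)² = 1.000
te_Editing = (9 + 4·12 + 21)/6 = 78/6 = 13; σ²_Editing = ((21−9)/6)² = 4.000
te_Sound mix = (2 + 4·6 + 10)/6 = 36/6 = 6; σ²_Sound mix = ((10−2)/6)² = 1.778
te_Color grade = (4 + 4·6 + 14)/6 = 42/6 = 7; σ²_Color grade = ((14−4)/6)² = 2.778

Forward pass:
ES_Script lock = 0; EF_Script lock = 7
ES_Casting = 7; EF_Casting = 7+2 = 9
ES_Location scouting = 7; EF_Location scouting = 7+7 = 14
ES_Set construction = 7; EF_Set construction = 7+5 = 12
ES_Costume fitting = 7; EF_Costume fitting = 7+12 = 19
ES_Principal photography = max(EF_Casting=9, EF_Location scouting=14) = 14; EF_Principal photography = 14+8 = 22
ES_Pickup shots = 14; EF_Pickup shots = 14+4 = 18
ES_Editing = 14; EF_Editing = 14+13 = 27
ES_Sound mix = max(EF_Costume fitting=19, EF_Editing=27) = 27; EF_Sound mix = 27+6 = 33
ES_Color grade = max(EF_Set construction=12, EF_Principal photography=22, EF_Pickup shots=18, EF_Sound mix=33) = 33; EF_Color grade = 33+7 = 40
Expected project duration μ = 40 days. Critical path: Script lock → Location scouting → Editing → Sound mix → Color grade.

Variance along critical path = 5.444 + 1.000 + 4.000 + 1.778 + 2.778 = 15.000; σ = 3.873 days.
D = μ + z·σ = 40 + 1.282·3.873 = 45.0 days

45.0 days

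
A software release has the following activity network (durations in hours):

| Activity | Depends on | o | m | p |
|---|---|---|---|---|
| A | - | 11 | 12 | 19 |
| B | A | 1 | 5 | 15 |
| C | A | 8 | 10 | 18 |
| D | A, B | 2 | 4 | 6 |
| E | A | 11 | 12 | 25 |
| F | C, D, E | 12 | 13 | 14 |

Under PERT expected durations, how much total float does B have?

4 hours

te_A = (11 + 4·12 + 19)/6 = 78/6 = 13
te_B = (1 + 4·5 + 15)/6 = 36/6 = 6
te_C = (8 + 4·10 + 18)/6 = 66/6 = 11
te_D = (2 + 4·4 + 6)/6 = 24/6 = 4
te_E = (11 + 4·12 + 25)/6 = 84/6 = 14
te_F = (12 + 4·13 + 14)/6 = 78/6 = 13

Forward pass:
ES_A = 0; EF_A = 13
ES_B = 13; EF_B = 13+6 = 19
ES_C = 13; EF_C = 13+11 = 24
ES_D = max(EF_A=13, EF_B=19) = 19; EF_D = 19+4 = 23
ES_E = 13; EF_E = 13+14 = 27
ES_F = max(EF_C=24, EF_D=23, EF_E=27) = 27; EF_F = 27+13 = 40
Expected project duration μ = 40 hours. Critical path: A → E → F.

Backward pass:
LF_F = 40; LS_F = 40−13 = 27
LF_E = LS_F = 27; LS_E = 27−14 = 13
LF_D = LS_F = 27; LS_D = 27−4 = 23
LF_C = LS_F = 27; LS_C = 27−11 = 16
LF_B = LS_D = 23; LS_B = 23−6 = 17
LF_A = min(LS_B=17, LS_C=16, LS_D=23, LS_E=13) = 13; LS_A = 13−13 = 0
Slack_B = LS_B − ES_B = 17 − 13 = 4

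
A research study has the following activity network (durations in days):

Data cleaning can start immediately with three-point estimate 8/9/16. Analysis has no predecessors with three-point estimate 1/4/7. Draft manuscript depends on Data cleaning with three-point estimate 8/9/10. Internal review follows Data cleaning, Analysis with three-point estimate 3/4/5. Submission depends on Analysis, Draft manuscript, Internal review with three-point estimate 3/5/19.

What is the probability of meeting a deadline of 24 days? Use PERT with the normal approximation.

0.252

te_Data cleaning = (8 + 4·9 + 16)/6 = 60/6 = 10; σ²_Data cleaning = ((16−8)/6)² = 1.778
te_Analysis = (1 + 4·4 + 7)/6 = 24/6 = 4; σ²_Analysis = ((7−1)/6)² = 1.000
te_Draft manuscript = (8 + 4·9 + 10)/6 = 54/6 = 9; σ²_Draft manuscript = ((10−8)/6)² = 0.111
te_Internal review = (3 + 4·4 + 5)/6 = 24/6 = 4; σ²_Internal review = ((5−3)/6)² = 0.111
te_Submission = (3 + 4·5 + 19)/6 = 42/6 = 7; σ²_Submission = ((19−3)/6)² = 7.111

Forward pass:
ES_Data cleaning = 0; EF_Data cleaning = 10
ES_Analysis = 0; EF_Analysis = 4
ES_Draft manuscript = 10; EF_Draft manuscript = 10+9 = 19
ES_Internal review = max(EF_Data cleaning=10, EF_Analysis=4) = 10; EF_Internal review = 10+4 = 14
ES_Submission = max(EF_Analysis=4, EF_Draft manuscript=19, EF_Internal review=14) = 19; EF_Submission = 19+7 = 26
Expected project duration μ = 26 days. Critical path: Data cleaning → Draft manuscript → Submission.

Variance along critical path = 1.778 + 0.111 + 7.111 = 9.000; σ = √9.000 = 3.000 days.
Z = (24 − 26) / 3.000 = -0.667
P(T ≤ 24) = Φ(-0.667) ≈ 0.252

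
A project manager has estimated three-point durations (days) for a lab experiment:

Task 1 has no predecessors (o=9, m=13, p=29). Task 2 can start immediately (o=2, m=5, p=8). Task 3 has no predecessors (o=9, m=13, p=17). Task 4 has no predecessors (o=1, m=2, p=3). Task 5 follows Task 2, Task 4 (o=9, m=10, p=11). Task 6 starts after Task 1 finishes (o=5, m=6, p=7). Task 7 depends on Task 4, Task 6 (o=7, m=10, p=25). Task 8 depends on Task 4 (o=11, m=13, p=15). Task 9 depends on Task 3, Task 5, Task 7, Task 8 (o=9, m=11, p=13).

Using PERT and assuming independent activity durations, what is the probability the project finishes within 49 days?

te_Task 1 = (9 + 4·13 + 29)/6 = 90/6 = 15; σ²_Task 1 = ((29−9)/6)² = 11.111
te_Task 2 = (2 + 4·5 + 8)/6 = 30/6 = 5; σ²_Task 2 = ((8−2)/6)² = 1.000
te_Task 3 = (9 + 4·13 + 17)/6 = 78/6 = 13; σ²_Task 3 = ((17−9)/6)² = 1.778
te_Task 4 = (1 + 4·2 + 3)/6 = 12/6 = 2; σ²_Task 4 = ((3−1)/6)² = 0.111
te_Task 5 = (9 + 4·10 + 11)/6 = 60/6 = 10; σ²_Task 5 = ((11−9)/6)² = 0.111
te_Task 6 = (5 + 4·6 + 7)/6 = 36/6 = 6; σ²_Task 6 = ((7−5)/6)² = 0.111
te_Task 7 = (7 + 4·10 + 25)/6 = 72/6 = 12; σ²_Task 7 = ((25−7)/6)² = 9.000
te_Task 8 = (11 + 4·13 + 15)/6 = 78/6 = 13; σ²_Task 8 = ((15−11)/6)² = 0.444
te_Task 9 = (9 + 4·11 + 13)/6 = 66/6 = 11; σ²_Task 9 = ((13−9)/6)² = 0.444

Forward pass:
ES_Task 1 = 0; EF_Task 1 = 15
ES_Task 2 = 0; EF_Task 2 = 5
ES_Task 3 = 0; EF_Task 3 = 13
ES_Task 4 = 0; EF_Task 4 = 2
ES_Task 5 = max(EF_Task 2=5, EF_Task 4=2) = 5; EF_Task 5 = 5+10 = 15
ES_Task 6 = 15; EF_Task 6 = 15+6 = 21
ES_Task 7 = max(EF_Task 4=2, EF_Task 6=21) = 21; EF_Task 7 = 21+12 = 33
ES_Task 8 = 2; EF_Task 8 = 2+13 = 15
ES_Task 9 = max(EF_Task 3=13, EF_Task 5=15, EF_Task 7=33, EF_Task 8=15) = 33; EF_Task 9 = 33+11 = 44
Expected project duration μ = 44 days. Critical path: Task 1 → Task 6 → Task 7 → Task 9.

Variance along critical path = 11.111 + 0.111 + 9.000 + 0.444 = 20.667; σ = √20.667 = 4.546 days.
Z = (49 − 44) / 4.546 = 1.100
P(T ≤ 49) = Φ(1.100) ≈ 0.864

0.864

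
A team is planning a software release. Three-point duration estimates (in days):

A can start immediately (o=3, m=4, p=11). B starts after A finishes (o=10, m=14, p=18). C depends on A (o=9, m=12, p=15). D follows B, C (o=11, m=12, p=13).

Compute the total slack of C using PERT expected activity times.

te_A = (3 + 4·4 + 11)/6 = 30/6 = 5
te_B = (10 + 4·14 + 18)/6 = 84/6 = 14
te_C = (9 + 4·12 + 15)/6 = 72/6 = 12
te_D = (11 + 4·12 + 13)/6 = 72/6 = 12

Forward pass:
ES_A = 0; EF_A = 5
ES_B = 5; EF_B = 5+14 = 19
ES_C = 5; EF_C = 5+12 = 17
ES_D = max(EF_B=19, EF_C=17) = 19; EF_D = 19+12 = 31
Expected project duration μ = 31 days. Critical path: A → B → D.

Backward pass:
LF_D = 31; LS_D = 31−12 = 19
LF_C = LS_D = 19; LS_C = 19−12 = 7
LF_B = LS_D = 19; LS_B = 19−14 = 5
LF_A = min(LS_B=5, LS_C=7) = 5; LS_A = 5−5 = 0
Slack_C = LS_C − ES_C = 7 − 5 = 2

2 days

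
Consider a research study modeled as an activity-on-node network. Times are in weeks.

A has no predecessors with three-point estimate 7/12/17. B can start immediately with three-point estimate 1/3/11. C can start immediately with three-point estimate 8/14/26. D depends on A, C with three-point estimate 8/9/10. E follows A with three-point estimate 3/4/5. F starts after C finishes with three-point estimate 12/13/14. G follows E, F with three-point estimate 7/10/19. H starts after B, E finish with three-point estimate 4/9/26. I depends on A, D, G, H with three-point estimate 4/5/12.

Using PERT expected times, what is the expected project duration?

te_A = (7 + 4·12 + 17)/6 = 72/6 = 12
te_B = (1 + 4·3 + 11)/6 = 24/6 = 4
te_C = (8 + 4·14 + 26)/6 = 90/6 = 15
te_D = (8 + 4·9 + 10)/6 = 54/6 = 9
te_E = (3 + 4·4 + 5)/6 = 24/6 = 4
te_F = (12 + 4·13 + 14)/6 = 78/6 = 13
te_G = (7 + 4·10 + 19)/6 = 66/6 = 11
te_H = (4 + 4·9 + 26)/6 = 66/6 = 11
te_I = (4 + 4·5 + 12)/6 = 36/6 = 6

Forward pass:
ES_A = 0; EF_A = 12
ES_B = 0; EF_B = 4
ES_C = 0; EF_C = 15
ES_D = max(EF_A=12, EF_C=15) = 15; EF_D = 15+9 = 24
ES_E = 12; EF_E = 12+4 = 16
ES_F = 15; EF_F = 15+13 = 28
ES_G = max(EF_E=16, EF_F=28) = 28; EF_G = 28+11 = 39
ES_H = max(EF_B=4, EF_E=16) = 16; EF_H = 16+11 = 27
ES_I = max(EF_A=12, EF_D=24, EF_G=39, EF_H=27) = 39; EF_I = 39+6 = 45
Expected project duration μ = 45 weeks. Critical path: C → F → G → I.

45 weeks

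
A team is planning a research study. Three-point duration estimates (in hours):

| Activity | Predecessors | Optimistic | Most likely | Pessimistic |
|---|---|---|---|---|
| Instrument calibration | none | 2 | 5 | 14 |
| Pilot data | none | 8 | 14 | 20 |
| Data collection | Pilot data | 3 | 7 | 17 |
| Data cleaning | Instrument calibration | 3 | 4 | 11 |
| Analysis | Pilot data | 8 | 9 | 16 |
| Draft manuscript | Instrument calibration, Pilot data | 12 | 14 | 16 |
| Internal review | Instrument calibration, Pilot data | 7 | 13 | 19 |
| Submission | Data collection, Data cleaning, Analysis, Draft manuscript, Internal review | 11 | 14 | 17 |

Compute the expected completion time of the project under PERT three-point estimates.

42 hours

te_Instrument calibration = (2 + 4·5 + 14)/6 = 36/6 = 6
te_Pilot data = (8 + 4·14 + 20)/6 = 84/6 = 14
te_Data collection = (3 + 4·7 + 17)/6 = 48/6 = 8
te_Data cleaning = (3 + 4·4 + 11)/6 = 30/6 = 5
te_Analysis = (8 + 4·9 + 16)/6 = 60/6 = 10
te_Draft manuscript = (12 + 4·14 + 16)/6 = 84/6 = 14
te_Internal review = (7 + 4·13 + 19)/6 = 78/6 = 13
te_Submission = (11 + 4·14 + 17)/6 = 84/6 = 14

Forward pass:
ES_Instrument calibration = 0; EF_Instrument calibration = 6
ES_Pilot data = 0; EF_Pilot data = 14
ES_Data collection = 14; EF_Data collection = 14+8 = 22
ES_Data cleaning = 6; EF_Data cleaning = 6+5 = 11
ES_Analysis = 14; EF_Analysis = 14+10 = 24
ES_Draft manuscript = max(EF_Instrument calibration=6, EF_Pilot data=14) = 14; EF_Draft manuscript = 14+14 = 28
ES_Internal review = max(EF_Instrument calibration=6, EF_Pilot data=14) = 14; EF_Internal review = 14+13 = 27
ES_Submission = max(EF_Data collection=22, EF_Data cleaning=11, EF_Analysis=24, EF_Draft manuscript=28, EF_Internal review=27) = 28; EF_Submission = 28+14 = 42
Expected project duration μ = 42 hours. Critical path: Pilot data → Draft manuscript → Submission.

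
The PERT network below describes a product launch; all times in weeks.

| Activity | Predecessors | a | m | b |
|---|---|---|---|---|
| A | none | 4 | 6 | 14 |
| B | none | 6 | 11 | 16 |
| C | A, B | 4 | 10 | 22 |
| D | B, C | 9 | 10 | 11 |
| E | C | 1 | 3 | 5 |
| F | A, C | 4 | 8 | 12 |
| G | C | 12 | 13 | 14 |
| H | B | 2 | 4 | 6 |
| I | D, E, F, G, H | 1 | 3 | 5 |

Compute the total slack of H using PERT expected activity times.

te_A = (4 + 4·6 + 14)/6 = 42/6 = 7
te_B = (6 + 4·11 + 16)/6 = 66/6 = 11
te_C = (4 + 4·10 + 22)/6 = 66/6 = 11
te_D = (9 + 4·10 + 11)/6 = 60/6 = 10
te_E = (1 + 4·3 + 5)/6 = 18/6 = 3
te_F = (4 + 4·8 + 12)/6 = 48/6 = 8
te_G = (12 + 4·13 + 14)/6 = 78/6 = 13
te_H = (2 + 4·4 + 6)/6 = 24/6 = 4
te_I = (1 + 4·3 + 5)/6 = 18/6 = 3

Forward pass:
ES_A = 0; EF_A = 7
ES_B = 0; EF_B = 11
ES_C = max(EF_A=7, EF_B=11) = 11; EF_C = 11+11 = 22
ES_D = max(EF_B=11, EF_C=22) = 22; EF_D = 22+10 = 32
ES_E = 22; EF_E = 22+3 = 25
ES_F = max(EF_A=7, EF_C=22) = 22; EF_F = 22+8 = 30
ES_G = 22; EF_G = 22+13 = 35
ES_H = 11; EF_H = 11+4 = 15
ES_I = max(EF_D=32, EF_E=25, EF_F=30, EF_G=35, EF_H=15) = 35; EF_I = 35+3 = 38
Expected project duration μ = 38 weeks. Critical path: B → C → G → I.

Backward pass:
LF_I = 38; LS_I = 38−3 = 35
LF_H = LS_I = 35; LS_H = 35−4 = 31
LF_G = LS_I = 35; LS_G = 35−13 = 22
LF_F = LS_I = 35; LS_F = 35−8 = 27
LF_E = LS_I = 35; LS_E = 35−3 = 32
LF_D = LS_I = 35; LS_D = 35−10 = 25
LF_C = min(LS_D=25, LS_E=32, LS_F=27, LS_G=22) = 22; LS_C = 22−11 = 11
LF_B = min(LS_C=11, LS_D=25, LS_H=31) = 11; LS_B = 11−11 = 0
LF_A = min(LS_C=11, LS_F=27) = 11; LS_A = 11−7 = 4
Slack_H = LS_H − ES_H = 31 − 11 = 20

20 weeks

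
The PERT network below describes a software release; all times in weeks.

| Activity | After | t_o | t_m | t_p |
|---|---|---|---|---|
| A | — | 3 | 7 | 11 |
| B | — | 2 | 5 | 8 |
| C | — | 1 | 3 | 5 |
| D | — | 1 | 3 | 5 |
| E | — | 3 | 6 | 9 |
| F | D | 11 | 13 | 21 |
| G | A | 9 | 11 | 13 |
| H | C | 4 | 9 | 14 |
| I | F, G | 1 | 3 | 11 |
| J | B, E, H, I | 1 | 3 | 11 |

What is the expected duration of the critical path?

26 weeks

te_A = (3 + 4·7 + 11)/6 = 42/6 = 7
te_B = (2 + 4·5 + 8)/6 = 30/6 = 5
te_C = (1 + 4·3 + 5)/6 = 18/6 = 3
te_D = (1 + 4·3 + 5)/6 = 18/6 = 3
te_E = (3 + 4·6 + 9)/6 = 36/6 = 6
te_F = (11 + 4·13 + 21)/6 = 84/6 = 14
te_G = (9 + 4·11 + 13)/6 = 66/6 = 11
te_H = (4 + 4·9 + 14)/6 = 54/6 = 9
te_I = (1 + 4·3 + 11)/6 = 24/6 = 4
te_J = (1 + 4·3 + 11)/6 = 24/6 = 4

Forward pass:
ES_A = 0; EF_A = 7
ES_B = 0; EF_B = 5
ES_C = 0; EF_C = 3
ES_D = 0; EF_D = 3
ES_E = 0; EF_E = 6
ES_F = 3; EF_F = 3+14 = 17
ES_G = 7; EF_G = 7+11 = 18
ES_H = 3; EF_H = 3+9 = 12
ES_I = max(EF_F=17, EF_G=18) = 18; EF_I = 18+4 = 22
ES_J = max(EF_B=5, EF_E=6, EF_H=12, EF_I=22) = 22; EF_J = 22+4 = 26
Expected project duration μ = 26 weeks. Critical path: A → G → I → J.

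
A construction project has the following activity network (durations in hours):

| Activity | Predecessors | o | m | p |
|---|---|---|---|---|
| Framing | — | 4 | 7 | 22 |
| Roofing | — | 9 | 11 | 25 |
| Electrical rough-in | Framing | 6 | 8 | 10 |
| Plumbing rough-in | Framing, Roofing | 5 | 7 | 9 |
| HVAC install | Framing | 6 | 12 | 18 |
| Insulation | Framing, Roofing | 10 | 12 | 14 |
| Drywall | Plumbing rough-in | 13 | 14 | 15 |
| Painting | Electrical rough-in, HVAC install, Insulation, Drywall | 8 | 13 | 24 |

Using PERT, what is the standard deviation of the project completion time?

3.84 hours

te_Framing = (4 + 4·7 + 22)/6 = 54/6 = 9; σ²_Framing = ((22−4)/6)² = 9.000
te_Roofing = (9 + 4·11 + 25)/6 = 78/6 = 13; σ²_Roofing = ((25−9)/6)² = 7.111
te_Electrical rough-in = (6 + 4·8 + 10)/6 = 48/6 = 8; σ²_Electrical rough-in = ((10−6)/6)² = 0.444
te_Plumbing rough-in = (5 + 4·7 + 9)/6 = 42/6 = 7; σ²_Plumbing rough-in = ((9−5)/6)² = 0.444
te_HVAC install = (6 + 4·12 + 18)/6 = 72/6 = 12; σ²_HVAC install = ((18−6)/6)² = 4.000
te_Insulation = (10 + 4·12 + 14)/6 = 72/6 = 12; σ²_Insulation = ((14−10)/6)² = 0.444
te_Drywall = (13 + 4·14 + 15)/6 = 84/6 = 14; σ²_Drywall = ((15−13)/6)² = 0.111
te_Painting = (8 + 4·13 + 24)/6 = 84/6 = 14; σ²_Painting = ((24−8)/6)² = 7.111

Forward pass:
ES_Framing = 0; EF_Framing = 9
ES_Roofing = 0; EF_Roofing = 13
ES_Electrical rough-in = 9; EF_Electrical rough-in = 9+8 = 17
ES_Plumbing rough-in = max(EF_Framing=9, EF_Roofing=13) = 13; EF_Plumbing rough-in = 13+7 = 20
ES_HVAC install = 9; EF_HVAC install = 9+12 = 21
ES_Insulation = max(EF_Framing=9, EF_Roofing=13) = 13; EF_Insulation = 13+12 = 25
ES_Drywall = 20; EF_Drywall = 20+14 = 34
ES_Painting = max(EF_Electrical rough-in=17, EF_HVAC install=21, EF_Insulation=25, EF_Drywall=34) = 34; EF_Painting = 34+14 = 48
Expected project duration μ = 48 hours. Critical path: Roofing → Plumbing rough-in → Drywall → Painting.

Variance along critical path = 7.111 + 0.444 + 0.111 + 7.111 = 14.778
σ = √14.778 = 3.844 hours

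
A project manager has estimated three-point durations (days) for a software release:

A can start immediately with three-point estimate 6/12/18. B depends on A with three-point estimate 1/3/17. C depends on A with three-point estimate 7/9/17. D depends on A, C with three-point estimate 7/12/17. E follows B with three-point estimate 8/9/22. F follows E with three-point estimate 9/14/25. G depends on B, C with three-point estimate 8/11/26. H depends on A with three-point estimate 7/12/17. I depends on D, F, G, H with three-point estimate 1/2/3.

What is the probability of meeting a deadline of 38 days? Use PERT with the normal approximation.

0.076

te_A = (6 + 4·12 + 18)/6 = 72/6 = 12; σ²_A = ((18−6)/6)² = 4.000
te_B = (1 + 4·3 + 17)/6 = 30/6 = 5; σ²_B = ((17−1)/6)² = 7.111
te_C = (7 + 4·9 + 17)/6 = 60/6 = 10; σ²_C = ((17−7)/6)² = 2.778
te_D = (7 + 4·12 + 17)/6 = 72/6 = 12; σ²_D = ((17−7)/6)² = 2.778
te_E = (8 + 4·9 + 22)/6 = 66/6 = 11; σ²_E = ((22−8)/6)² = 5.444
te_F = (9 + 4·14 + 25)/6 = 90/6 = 15; σ²_F = ((25−9)/6)² = 7.111
te_G = (8 + 4·11 + 26)/6 = 78/6 = 13; σ²_G = ((26−8)/6)² = 9.000
te_H = (7 + 4·12 + 17)/6 = 72/6 = 12; σ²_H = ((17−7)/6)² = 2.778
te_I = (1 + 4·2 + 3)/6 = 12/6 = 2; σ²_I = ((3−1)/6)² = 0.111

Forward pass:
ES_A = 0; EF_A = 12
ES_B = 12; EF_B = 12+5 = 17
ES_C = 12; EF_C = 12+10 = 22
ES_D = max(EF_A=12, EF_C=22) = 22; EF_D = 22+12 = 34
ES_E = 17; EF_E = 17+11 = 28
ES_F = 28; EF_F = 28+15 = 43
ES_G = max(EF_B=17, EF_C=22) = 22; EF_G = 22+13 = 35
ES_H = 12; EF_H = 12+12 = 24
ES_I = max(EF_D=34, EF_F=43, EF_G=35, EF_H=24) = 43; EF_I = 43+2 = 45
Expected project duration μ = 45 days. Critical path: A → B → E → F → I.

Variance along critical path = 4.000 + 7.111 + 5.444 + 7.111 + 0.111 = 23.778; σ = √23.778 = 4.876 days.
Z = (38 − 45) / 4.876 = -1.436
P(T ≤ 38) = Φ(-1.436) ≈ 0.076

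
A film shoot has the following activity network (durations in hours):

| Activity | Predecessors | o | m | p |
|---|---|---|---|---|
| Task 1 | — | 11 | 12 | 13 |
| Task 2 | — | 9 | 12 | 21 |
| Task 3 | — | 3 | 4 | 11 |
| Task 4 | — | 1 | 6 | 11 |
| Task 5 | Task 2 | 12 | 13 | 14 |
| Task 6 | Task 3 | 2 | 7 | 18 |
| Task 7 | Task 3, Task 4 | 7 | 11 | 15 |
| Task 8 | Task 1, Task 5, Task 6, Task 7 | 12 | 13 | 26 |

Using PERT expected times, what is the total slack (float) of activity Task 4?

te_Task 1 = (11 + 4·12 + 13)/6 = 72/6 = 12
te_Task 2 = (9 + 4·12 + 21)/6 = 78/6 = 13
te_Task 3 = (3 + 4·4 + 11)/6 = 30/6 = 5
te_Task 4 = (1 + 4·6 + 11)/6 = 36/6 = 6
te_Task 5 = (12 + 4·13 + 14)/6 = 78/6 = 13
te_Task 6 = (2 + 4·7 + 18)/6 = 48/6 = 8
te_Task 7 = (7 + 4·11 + 15)/6 = 66/6 = 11
te_Task 8 = (12 + 4·13 + 26)/6 = 90/6 = 15

Forward pass:
ES_Task 1 = 0; EF_Task 1 = 12
ES_Task 2 = 0; EF_Task 2 = 13
ES_Task 3 = 0; EF_Task 3 = 5
ES_Task 4 = 0; EF_Task 4 = 6
ES_Task 5 = 13; EF_Task 5 = 13+13 = 26
ES_Task 6 = 5; EF_Task 6 = 5+8 = 13
ES_Task 7 = max(EF_Task 3=5, EF_Task 4=6) = 6; EF_Task 7 = 6+11 = 17
ES_Task 8 = max(EF_Task 1=12, EF_Task 5=26, EF_Task 6=13, EF_Task 7=17) = 26; EF_Task 8 = 26+15 = 41
Expected project duration μ = 41 hours. Critical path: Task 2 → Task 5 → Task 8.

Backward pass:
LF_Task 8 = 41; LS_Task 8 = 41−15 = 26
LF_Task 7 = LS_Task 8 = 26; LS_Task 7 = 26−11 = 15
LF_Task 6 = LS_Task 8 = 26; LS_Task 6 = 26−8 = 18
LF_Task 5 = LS_Task 8 = 26; LS_Task 5 = 26−13 = 13
LF_Task 4 = LS_Task 7 = 15; LS_Task 4 = 15−6 = 9
LF_Task 3 = min(LS_Task 6=18, LS_Task 7=15) = 15; LS_Task 3 = 15−5 = 10
LF_Task 2 = LS_Task 5 = 13; LS_Task 2 = 13−13 = 0
LF_Task 1 = LS_Task 8 = 26; LS_Task 1 = 26−12 = 14
Slack_Task 4 = LS_Task 4 − ES_Task 4 = 9 − 0 = 9

9 hours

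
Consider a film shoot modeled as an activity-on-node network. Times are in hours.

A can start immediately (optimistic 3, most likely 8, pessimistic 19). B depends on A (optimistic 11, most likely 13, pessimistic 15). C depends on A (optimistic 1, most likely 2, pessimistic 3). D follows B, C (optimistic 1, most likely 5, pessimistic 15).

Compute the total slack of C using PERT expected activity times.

11 hours

te_A = (3 + 4·8 + 19)/6 = 54/6 = 9
te_B = (11 + 4·13 + 15)/6 = 78/6 = 13
te_C = (1 + 4·2 + 3)/6 = 12/6 = 2
te_D = (1 + 4·5 + 15)/6 = 36/6 = 6

Forward pass:
ES_A = 0; EF_A = 9
ES_B = 9; EF_B = 9+13 = 22
ES_C = 9; EF_C = 9+2 = 11
ES_D = max(EF_B=22, EF_C=11) = 22; EF_D = 22+6 = 28
Expected project duration μ = 28 hours. Critical path: A → B → D.

Backward pass:
LF_D = 28; LS_D = 28−6 = 22
LF_C = LS_D = 22; LS_C = 22−2 = 20
LF_B = LS_D = 22; LS_B = 22−13 = 9
LF_A = min(LS_B=9, LS_C=20) = 9; LS_A = 9−9 = 0
Slack_C = LS_C − ES_C = 20 − 9 = 11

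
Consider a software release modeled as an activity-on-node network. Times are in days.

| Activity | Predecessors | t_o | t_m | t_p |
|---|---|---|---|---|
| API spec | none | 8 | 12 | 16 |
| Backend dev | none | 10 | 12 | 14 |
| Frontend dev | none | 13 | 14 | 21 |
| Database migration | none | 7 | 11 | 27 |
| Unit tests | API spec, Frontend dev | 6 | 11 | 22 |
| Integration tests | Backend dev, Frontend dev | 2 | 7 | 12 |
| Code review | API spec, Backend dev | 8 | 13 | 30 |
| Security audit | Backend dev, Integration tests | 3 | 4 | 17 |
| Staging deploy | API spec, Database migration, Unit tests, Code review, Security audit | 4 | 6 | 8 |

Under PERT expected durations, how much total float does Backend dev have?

te_API spec = (8 + 4·12 + 16)/6 = 72/6 = 12
te_Backend dev = (10 + 4·12 + 14)/6 = 72/6 = 12
te_Frontend dev = (13 + 4·14 + 21)/6 = 90/6 = 15
te_Database migration = (7 + 4·11 + 27)/6 = 78/6 = 13
te_Unit tests = (6 + 4·11 + 22)/6 = 72/6 = 12
te_Integration tests = (2 + 4·7 + 12)/6 = 42/6 = 7
te_Code review = (8 + 4·13 + 30)/6 = 90/6 = 15
te_Security audit = (3 + 4·4 + 17)/6 = 36/6 = 6
te_Staging deploy = (4 + 4·6 + 8)/6 = 36/6 = 6

Forward pass:
ES_API spec = 0; EF_API spec = 12
ES_Backend dev = 0; EF_Backend dev = 12
ES_Frontend dev = 0; EF_Frontend dev = 15
ES_Database migration = 0; EF_Database migration = 13
ES_Unit tests = max(EF_API spec=12, EF_Frontend dev=15) = 15; EF_Unit tests = 15+12 = 27
ES_Integration tests = max(EF_Backend dev=12, EF_Frontend dev=15) = 15; EF_Integration tests = 15+7 = 22
ES_Code review = max(EF_API spec=12, EF_Backend dev=12) = 12; EF_Code review = 12+15 = 27
ES_Security audit = max(EF_Backend dev=12, EF_Integration tests=22) = 22; EF_Security audit = 22+6 = 28
ES_Staging deploy = max(EF_API spec=12, EF_Database migration=13, EF_Unit tests=27, EF_Code review=27, EF_Security audit=28) = 28; EF_Staging deploy = 28+6 = 34
Expected project duration μ = 34 days. Critical path: Frontend dev → Integration tests → Security audit → Staging deploy.

Backward pass:
LF_Staging deploy = 34; LS_Staging deploy = 34−6 = 28
LF_Security audit = LS_Staging deploy = 28; LS_Security audit = 28−6 = 22
LF_Code review = LS_Staging deploy = 28; LS_Code review = 28−15 = 13
LF_Integration tests = LS_Security audit = 22; LS_Integration tests = 22−7 = 15
LF_Unit tests = LS_Staging deploy = 28; LS_Unit tests = 28−12 = 16
LF_Database migration = LS_Staging deploy = 28; LS_Database migration = 28−13 = 15
LF_Frontend dev = min(LS_Unit tests=16, LS_Integration tests=15) = 15; LS_Frontend dev = 15−15 = 0
LF_Backend dev = min(LS_Integration tests=15, LS_Code review=13, LS_Security audit=22) = 13; LS_Backend dev = 13−12 = 1
LF_API spec = min(LS_Unit tests=16, LS_Code review=13, LS_Staging deploy=28) = 13; LS_API spec = 13−12 = 1
Slack_Backend dev = LS_Backend dev − ES_Backend dev = 1 − 0 = 1

1 days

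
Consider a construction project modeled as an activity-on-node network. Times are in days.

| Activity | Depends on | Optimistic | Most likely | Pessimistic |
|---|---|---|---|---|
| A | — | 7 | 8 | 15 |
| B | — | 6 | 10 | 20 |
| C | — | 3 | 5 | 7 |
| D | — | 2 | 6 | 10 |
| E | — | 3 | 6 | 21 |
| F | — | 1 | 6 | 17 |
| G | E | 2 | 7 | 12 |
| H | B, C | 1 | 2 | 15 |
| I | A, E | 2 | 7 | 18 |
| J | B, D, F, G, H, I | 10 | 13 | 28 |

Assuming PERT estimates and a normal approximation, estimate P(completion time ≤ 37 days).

te_A = (7 + 4·8 + 15)/6 = 54/6 = 9; σ²_A = ((15−7)/6)² = 1.778
te_B = (6 + 4·10 + 20)/6 = 66/6 = 11; σ²_B = ((20−6)/6)² = 5.444
te_C = (3 + 4·5 + 7)/6 = 30/6 = 5; σ²_C = ((7−3)/6)² = 0.444
te_D = (2 + 4·6 + 10)/6 = 36/6 = 6; σ²_D = ((10−2)/6)² = 1.778
te_E = (3 + 4·6 + 21)/6 = 48/6 = 8; σ²_E = ((21−3)/6)² = 9.000
te_F = (1 + 4·6 + 17)/6 = 42/6 = 7; σ²_F = ((17−1)/6)² = 7.111
te_G = (2 + 4·7 + 12)/6 = 42/6 = 7; σ²_G = ((12−2)/6)² = 2.778
te_H = (1 + 4·2 + 15)/6 = 24/6 = 4; σ²_H = ((15−1)/6)² = 5.444
te_I = (2 + 4·7 + 18)/6 = 48/6 = 8; σ²_I = ((18−2)/6)² = 7.111
te_J = (10 + 4·13 + 28)/6 = 90/6 = 15; σ²_J = ((28−10)/6)² = 9.000

Forward pass:
ES_A = 0; EF_A = 9
ES_B = 0; EF_B = 11
ES_C = 0; EF_C = 5
ES_D = 0; EF_D = 6
ES_E = 0; EF_E = 8
ES_F = 0; EF_F = 7
ES_G = 8; EF_G = 8+7 = 15
ES_H = max(EF_B=11, EF_C=5) = 11; EF_H = 11+4 = 15
ES_I = max(EF_A=9, EF_E=8) = 9; EF_I = 9+8 = 17
ES_J = max(EF_B=11, EF_D=6, EF_F=7, EF_G=15, EF_H=15, EF_I=17) = 17; EF_J = 17+15 = 32
Expected project duration μ = 32 days. Critical path: A → I → J.

Variance along critical path = 1.778 + 7.111 + 9.000 = 17.889; σ = √17.889 = 4.230 days.
Z = (37 − 32) / 4.230 = 1.182
P(T ≤ 37) = Φ(1.182) ≈ 0.881

0.881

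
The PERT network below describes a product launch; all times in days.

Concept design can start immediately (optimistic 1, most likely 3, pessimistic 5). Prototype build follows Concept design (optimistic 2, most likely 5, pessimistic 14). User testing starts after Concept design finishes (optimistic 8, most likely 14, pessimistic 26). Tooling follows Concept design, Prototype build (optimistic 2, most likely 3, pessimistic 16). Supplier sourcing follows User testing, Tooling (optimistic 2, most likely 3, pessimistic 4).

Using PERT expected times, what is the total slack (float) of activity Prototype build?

4 days

te_Concept design = (1 + 4·3 + 5)/6 = 18/6 = 3
te_Prototype build = (2 + 4·5 + 14)/6 = 36/6 = 6
te_User testing = (8 + 4·14 + 26)/6 = 90/6 = 15
te_Tooling = (2 + 4·3 + 16)/6 = 30/6 = 5
te_Supplier sourcing = (2 + 4·3 + 4)/6 = 18/6 = 3

Forward pass:
ES_Concept design = 0; EF_Concept design = 3
ES_Prototype build = 3; EF_Prototype build = 3+6 = 9
ES_User testing = 3; EF_User testing = 3+15 = 18
ES_Tooling = max(EF_Concept design=3, EF_Prototype build=9) = 9; EF_Tooling = 9+5 = 14
ES_Supplier sourcing = max(EF_User testing=18, EF_Tooling=14) = 18; EF_Supplier sourcing = 18+3 = 21
Expected project duration μ = 21 days. Critical path: Concept design → User testing → Supplier sourcing.

Backward pass:
LF_Supplier sourcing = 21; LS_Supplier sourcing = 21−3 = 18
LF_Tooling = LS_Supplier sourcing = 18; LS_Tooling = 18−5 = 13
LF_User testing = LS_Supplier sourcing = 18; LS_User testing = 18−15 = 3
LF_Prototype build = LS_Tooling = 13; LS_Prototype build = 13−6 = 7
LF_Concept design = min(LS_Prototype build=7, LS_User testing=3, LS_Tooling=13) = 3; LS_Concept design = 3−3 = 0
Slack_Prototype build = LS_Prototype build − ES_Prototype build = 7 − 3 = 4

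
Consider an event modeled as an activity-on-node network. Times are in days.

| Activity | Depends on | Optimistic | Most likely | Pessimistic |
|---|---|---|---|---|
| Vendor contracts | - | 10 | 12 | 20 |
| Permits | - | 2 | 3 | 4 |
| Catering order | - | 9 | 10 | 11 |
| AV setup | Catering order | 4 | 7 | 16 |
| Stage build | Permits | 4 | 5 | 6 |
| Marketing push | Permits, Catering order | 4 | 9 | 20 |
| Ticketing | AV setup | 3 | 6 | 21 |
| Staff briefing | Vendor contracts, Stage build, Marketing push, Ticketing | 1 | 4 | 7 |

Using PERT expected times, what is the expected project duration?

te_Vendor contracts = (10 + 4·12 + 20)/6 = 78/6 = 13
te_Permits = (2 + 4·3 + 4)/6 = 18/6 = 3
te_Catering order = (9 + 4·10 + 11)/6 = 60/6 = 10
te_AV setup = (4 + 4·7 + 16)/6 = 48/6 = 8
te_Stage build = (4 + 4·5 + 6)/6 = 30/6 = 5
te_Marketing push = (4 + 4·9 + 20)/6 = 60/6 = 10
te_Ticketing = (3 + 4·6 + 21)/6 = 48/6 = 8
te_Staff briefing = (1 + 4·4 + 7)/6 = 24/6 = 4

Forward pass:
ES_Vendor contracts = 0; EF_Vendor contracts = 13
ES_Permits = 0; EF_Permits = 3
ES_Catering order = 0; EF_Catering order = 10
ES_AV setup = 10; EF_AV setup = 10+8 = 18
ES_Stage build = 3; EF_Stage build = 3+5 = 8
ES_Marketing push = max(EF_Permits=3, EF_Catering order=10) = 10; EF_Marketing push = 10+10 = 20
ES_Ticketing = 18; EF_Ticketing = 18+8 = 26
ES_Staff briefing = max(EF_Vendor contracts=13, EF_Stage build=8, EF_Marketing push=20, EF_Ticketing=26) = 26; EF_Staff briefing = 26+4 = 30
Expected project duration μ = 30 days. Critical path: Catering order → AV setup → Ticketing → Staff briefing.

30 days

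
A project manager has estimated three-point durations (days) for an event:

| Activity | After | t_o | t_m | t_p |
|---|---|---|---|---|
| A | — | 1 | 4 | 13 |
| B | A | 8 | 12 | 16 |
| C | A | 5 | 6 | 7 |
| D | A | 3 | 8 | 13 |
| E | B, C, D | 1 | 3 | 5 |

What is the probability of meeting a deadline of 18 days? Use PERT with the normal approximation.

te_A = (1 + 4·4 + 13)/6 = 30/6 = 5; σ²_A = ((13−1)/6)² = 4.000
te_B = (8 + 4·12 + 16)/6 = 72/6 = 12; σ²_B = ((16−8)/6)² = 1.778
te_C = (5 + 4·6 + 7)/6 = 36/6 = 6; σ²_C = ((7−5)/6)² = 0.111
te_D = (3 + 4·8 + 13)/6 = 48/6 = 8; σ²_D = ((13−3)/6)² = 2.778
te_E = (1 + 4·3 + 5)/6 = 18/6 = 3; σ²_E = ((5−1)/6)² = 0.444

Forward pass:
ES_A = 0; EF_A = 5
ES_B = 5; EF_B = 5+12 = 17
ES_C = 5; EF_C = 5+6 = 11
ES_D = 5; EF_D = 5+8 = 13
ES_E = max(EF_B=17, EF_C=11, EF_D=13) = 17; EF_E = 17+3 = 20
Expected project duration μ = 20 days. Critical path: A → B → E.

Variance along critical path = 4.000 + 1.778 + 0.444 = 6.222; σ = √6.222 = 2.494 days.
Z = (18 − 20) / 2.494 = -0.802
P(T ≤ 18) = Φ(-0.802) ≈ 0.211

0.211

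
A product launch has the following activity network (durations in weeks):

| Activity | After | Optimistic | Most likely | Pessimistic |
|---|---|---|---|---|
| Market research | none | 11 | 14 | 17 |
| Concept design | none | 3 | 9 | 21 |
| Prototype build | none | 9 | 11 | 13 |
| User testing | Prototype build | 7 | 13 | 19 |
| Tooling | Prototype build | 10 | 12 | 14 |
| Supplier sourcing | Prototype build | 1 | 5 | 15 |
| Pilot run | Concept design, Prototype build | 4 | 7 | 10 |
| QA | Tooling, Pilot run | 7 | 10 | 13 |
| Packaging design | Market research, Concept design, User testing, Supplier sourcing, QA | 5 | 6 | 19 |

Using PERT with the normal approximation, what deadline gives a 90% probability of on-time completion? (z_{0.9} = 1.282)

44.5 weeks

te_Market research = (11 + 4·14 + 17)/6 = 84/6 = 14; σ²_Market research = ((17−11)/6)² = 1.000
te_Concept design = (3 + 4·9 + 21)/6 = 60/6 = 10; σ²_Concept design = ((21−3)/6)² = 9.000
te_Prototype build = (9 + 4·11 + 13)/6 = 66/6 = 11; σ²_Prototype build = ((13−9)/6)² = 0.444
te_User testing = (7 + 4·13 + 19)/6 = 78/6 = 13; σ²_User testing = ((19−7)/6)² = 4.000
te_Tooling = (10 + 4·12 + 14)/6 = 72/6 = 12; σ²_Tooling = ((14−10)/6)² = 0.444
te_Supplier sourcing = (1 + 4·5 + 15)/6 = 36/6 = 6; σ²_Supplier sourcing = ((15−1)/6)² = 5.444
te_Pilot run = (4 + 4·7 + 10)/6 = 42/6 = 7; σ²_Pilot run = ((10−4)/6)² = 1.000
te_QA = (7 + 4·10 + 13)/6 = 60/6 = 10; σ²_QA = ((13−7)/6)² = 1.000
te_Packaging design = (5 + 4·6 + 19)/6 = 48/6 = 8; σ²_Packaging design = ((19−5)/6)² = 5.444

Forward pass:
ES_Market research = 0; EF_Market research = 14
ES_Concept design = 0; EF_Concept design = 10
ES_Prototype build = 0; EF_Prototype build = 11
ES_User testing = 11; EF_User testing = 11+13 = 24
ES_Tooling = 11; EF_Tooling = 11+12 = 23
ES_Supplier sourcing = 11; EF_Supplier sourcing = 11+6 = 17
ES_Pilot run = max(EF_Concept design=10, EF_Prototype build=11) = 11; EF_Pilot run = 11+7 = 18
ES_QA = max(EF_Tooling=23, EF_Pilot run=18) = 23; EF_QA = 23+10 = 33
ES_Packaging design = max(EF_Market research=14, EF_Concept design=10, EF_User testing=24, EF_Supplier sourcing=17, EF_QA=33) = 33; EF_Packaging design = 33+8 = 41
Expected project duration μ = 41 weeks. Critical path: Prototype build → Tooling → QA → Packaging design.

Variance along critical path = 0.444 + 0.444 + 1.000 + 5.444 = 7.333; σ = 2.708 weeks.
D = μ + z·σ = 41 + 1.282·2.708 = 44.5 weeks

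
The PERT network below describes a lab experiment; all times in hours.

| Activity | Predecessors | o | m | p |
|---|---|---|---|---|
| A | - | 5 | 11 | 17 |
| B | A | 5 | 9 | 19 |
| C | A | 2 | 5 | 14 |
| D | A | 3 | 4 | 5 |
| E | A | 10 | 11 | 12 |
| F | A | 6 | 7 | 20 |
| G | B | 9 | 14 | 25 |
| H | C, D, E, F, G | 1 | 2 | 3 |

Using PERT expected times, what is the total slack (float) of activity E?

te_A = (5 + 4·11 + 17)/6 = 66/6 = 11
te_B = (5 + 4·9 + 19)/6 = 60/6 = 10
te_C = (2 + 4·5 + 14)/6 = 36/6 = 6
te_D = (3 + 4·4 + 5)/6 = 24/6 = 4
te_E = (10 + 4·11 + 12)/6 = 66/6 = 11
te_F = (6 + 4·7 + 20)/6 = 54/6 = 9
te_G = (9 + 4·14 + 25)/6 = 90/6 = 15
te_H = (1 + 4·2 + 3)/6 = 12/6 = 2

Forward pass:
ES_A = 0; EF_A = 11
ES_B = 11; EF_B = 11+10 = 21
ES_C = 11; EF_C = 11+6 = 17
ES_D = 11; EF_D = 11+4 = 15
ES_E = 11; EF_E = 11+11 = 22
ES_F = 11; EF_F = 11+9 = 20
ES_G = 21; EF_G = 21+15 = 36
ES_H = max(EF_C=17, EF_D=15, EF_E=22, EF_F=20, EF_G=36) = 36; EF_H = 36+2 = 38
Expected project duration μ = 38 hours. Critical path: A → B → G → H.

Backward pass:
LF_H = 38; LS_H = 38−2 = 36
LF_G = LS_H = 36; LS_G = 36−15 = 21
LF_F = LS_H = 36; LS_F = 36−9 = 27
LF_E = LS_H = 36; LS_E = 36−11 = 25
LF_D = LS_H = 36; LS_D = 36−4 = 32
LF_C = LS_H = 36; LS_C = 36−6 = 30
LF_B = LS_G = 21; LS_B = 21−10 = 11
LF_A = min(LS_B=11, LS_C=30, LS_D=32, LS_E=25, LS_F=27) = 11; LS_A = 11−11 = 0
Slack_E = LS_E − ES_E = 25 − 11 = 14

14 hours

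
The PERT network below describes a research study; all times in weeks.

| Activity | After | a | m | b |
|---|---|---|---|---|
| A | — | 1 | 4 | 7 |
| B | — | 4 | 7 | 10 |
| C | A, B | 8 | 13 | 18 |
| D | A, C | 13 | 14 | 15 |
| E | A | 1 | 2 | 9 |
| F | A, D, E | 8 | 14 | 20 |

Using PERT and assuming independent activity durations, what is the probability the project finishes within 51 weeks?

te_A = (1 + 4·4 + 7)/6 = 24/6 = 4; σ²_A = ((7−1)/6)² = 1.000
te_B = (4 + 4·7 + 10)/6 = 42/6 = 7; σ²_B = ((10−4)/6)² = 1.000
te_C = (8 + 4·13 + 18)/6 = 78/6 = 13; σ²_C = ((18−8)/6)² = 2.778
te_D = (13 + 4·14 + 15)/6 = 84/6 = 14; σ²_D = ((15−13)/6)² = 0.111
te_E = (1 + 4·2 + 9)/6 = 18/6 = 3; σ²_E = ((9−1)/6)² = 1.778
te_F = (8 + 4·14 + 20)/6 = 84/6 = 14; σ²_F = ((20−8)/6)² = 4.000

Forward pass:
ES_A = 0; EF_A = 4
ES_B = 0; EF_B = 7
ES_C = max(EF_A=4, EF_B=7) = 7; EF_C = 7+13 = 20
ES_D = max(EF_A=4, EF_C=20) = 20; EF_D = 20+14 = 34
ES_E = 4; EF_E = 4+3 = 7
ES_F = max(EF_A=4, EF_D=34, EF_E=7) = 34; EF_F = 34+14 = 48
Expected project duration μ = 48 weeks. Critical path: B → C → D → F.

Variance along critical path = 1.000 + 2.778 + 0.111 + 4.000 = 7.889; σ = √7.889 = 2.809 weeks.
Z = (51 − 48) / 2.809 = 1.068
P(T ≤ 51) = Φ(1.068) ≈ 0.857

0.857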